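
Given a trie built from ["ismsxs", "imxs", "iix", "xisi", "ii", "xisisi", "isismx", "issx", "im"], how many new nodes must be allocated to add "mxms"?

4

No existing word starts with "m", so every character of "mxms" needs a new node.
4 − 0 = 4 new nodes.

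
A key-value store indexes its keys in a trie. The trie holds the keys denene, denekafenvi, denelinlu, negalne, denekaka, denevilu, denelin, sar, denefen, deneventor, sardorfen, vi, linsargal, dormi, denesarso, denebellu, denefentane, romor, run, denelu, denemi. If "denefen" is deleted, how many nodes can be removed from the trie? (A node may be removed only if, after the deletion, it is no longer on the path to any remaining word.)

Walk "denefen" from the leaf back toward the root, removing each node that no remaining word uses.
Every node on "denefen" is still needed (e.g. by "denefentane"), so nothing is freed.
Nodes removed: 0

0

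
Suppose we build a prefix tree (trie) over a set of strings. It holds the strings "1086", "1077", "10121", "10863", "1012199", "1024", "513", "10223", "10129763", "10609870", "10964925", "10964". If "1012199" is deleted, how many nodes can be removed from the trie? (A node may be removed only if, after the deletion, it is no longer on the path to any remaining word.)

2

A node on "1012199"'s path can go only if nothing else ends at it or branches off below it.
The suffix "99" (2 nodes) is used only by "1012199"; "10121" is itself a stored word, so pruning stops there.
Nodes removed: 2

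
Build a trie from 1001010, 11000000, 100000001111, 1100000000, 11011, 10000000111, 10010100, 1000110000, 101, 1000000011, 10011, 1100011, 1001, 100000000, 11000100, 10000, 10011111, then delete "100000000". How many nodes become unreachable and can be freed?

1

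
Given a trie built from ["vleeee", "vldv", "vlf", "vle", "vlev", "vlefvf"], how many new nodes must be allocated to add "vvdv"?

The longest prefix of "vvdv" already in the trie is "v" (length 1).
New nodes needed: |"vvdv"| − 1 = 4 − 1 = 3.

3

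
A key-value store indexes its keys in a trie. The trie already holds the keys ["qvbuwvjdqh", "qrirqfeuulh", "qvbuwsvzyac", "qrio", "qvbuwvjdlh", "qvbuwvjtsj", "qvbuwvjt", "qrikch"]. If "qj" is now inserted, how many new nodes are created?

1

"q" is already a path in the trie; the remaining "j" must be added.
New nodes needed: |"qj"| − 1 = 2 − 1 = 1.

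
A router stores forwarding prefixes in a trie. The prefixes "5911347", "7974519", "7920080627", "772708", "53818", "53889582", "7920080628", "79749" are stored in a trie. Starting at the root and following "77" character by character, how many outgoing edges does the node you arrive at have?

1

The children of the "77" node are the distinct next characters among strings starting with "77".
Characters that immediately follow "77" among the stored strings: {2}.
That node has 1 child edge.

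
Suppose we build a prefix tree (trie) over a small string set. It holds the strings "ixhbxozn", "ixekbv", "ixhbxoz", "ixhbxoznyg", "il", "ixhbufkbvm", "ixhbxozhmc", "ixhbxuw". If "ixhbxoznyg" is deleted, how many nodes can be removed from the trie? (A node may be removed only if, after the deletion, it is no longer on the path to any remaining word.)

2

After clearing the end-marker at "ixhbxoznyg", prune upward until reaching a node still needed by another word.
The suffix "yg" (2 nodes) is used only by "ixhbxoznyg"; "ixhbxozn" is itself a stored word, so pruning stops there.
Nodes removed: 2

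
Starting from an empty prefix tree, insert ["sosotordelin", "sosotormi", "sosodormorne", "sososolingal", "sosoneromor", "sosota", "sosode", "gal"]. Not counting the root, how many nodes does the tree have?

Insert word by word; a character creates a node only if that edge doesn't already exist:
  "sosotordelin" → 12 new (s, o, s, o, t, o, r, d, e, l, i, n)
  "sosotormi" → prefix "sosotor" already present; 2 new (m, i)
  "sosodormorne" → prefix "soso" already present; 8 new (d, o, r, m, o, r, n, e)
  "sososolingal" → prefix "soso" already present; 8 new (s, o, l, i, n, g, a, l)
  "sosoneromor" → prefix "soso" already present; 7 new (n, e, r, o, m, o, r)
  "sosota" → prefix "sosot" already present; 1 new (a)
  "sosode" → prefix "sosod" already present; 1 new (e)
  "gal" → 3 new (g, a, l)
Total nodes = 12 + 2 + 8 + 8 + 7 + 1 + 1 + 3 = 42

42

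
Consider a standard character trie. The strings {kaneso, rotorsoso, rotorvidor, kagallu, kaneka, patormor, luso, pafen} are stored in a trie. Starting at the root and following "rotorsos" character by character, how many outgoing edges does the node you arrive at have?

1

The children of the "rotorsos" node are the distinct next characters among strings starting with "rotorsos".
Distinct next characters after "rotorsos": o.
That node has 1 child edge.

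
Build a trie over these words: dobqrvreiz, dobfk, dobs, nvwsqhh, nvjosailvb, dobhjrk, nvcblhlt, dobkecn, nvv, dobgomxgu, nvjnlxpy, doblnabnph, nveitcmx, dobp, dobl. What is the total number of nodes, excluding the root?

Count nodes per top-level branch (shared prefixes stored once):
  'd'-branch (dobfk, dobgomxgu, dobhjrk, dobkecn, dobl, doblnabnph, dobp, dobqrvreiz, dobs): 35 nodes
  'n'-branch (nvcblhlt, nveitcmx, nvjnlxpy, nvjosailvb, nvv, nvwsqhh): 33 nodes
Sum: 68

68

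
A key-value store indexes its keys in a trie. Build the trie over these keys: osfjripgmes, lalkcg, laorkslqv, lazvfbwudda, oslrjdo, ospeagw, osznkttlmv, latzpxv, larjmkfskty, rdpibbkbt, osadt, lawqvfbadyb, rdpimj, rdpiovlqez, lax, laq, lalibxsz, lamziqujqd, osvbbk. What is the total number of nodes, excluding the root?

113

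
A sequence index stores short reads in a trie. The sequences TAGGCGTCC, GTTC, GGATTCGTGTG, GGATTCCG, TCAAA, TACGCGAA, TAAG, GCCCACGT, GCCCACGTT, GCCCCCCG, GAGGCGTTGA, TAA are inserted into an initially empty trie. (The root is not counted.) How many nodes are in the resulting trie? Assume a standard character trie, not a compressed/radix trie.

Count nodes per top-level branch (shared prefixes stored once):
  'G'-branch (GAGGCGTTGA, GCCCACGT, GCCCACGTT, GCCCCCCG, GGATTCCG, GGATTCGTGTG, GTTC): 37 nodes
  'T'-branch (TAA, TAAG, TACGCGAA, TAGGCGTCC, TCAAA): 21 nodes
Sum: 58

58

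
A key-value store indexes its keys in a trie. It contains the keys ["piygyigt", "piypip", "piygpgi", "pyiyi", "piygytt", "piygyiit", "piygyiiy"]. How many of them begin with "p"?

7

Traverse to the node for "p", then collect every word in that subtree.
Matches: "piygpgi", "piygyigt", "piygyiit", "piygyiiy", "piygytt", "piypip", "pyiyi"
Count: 7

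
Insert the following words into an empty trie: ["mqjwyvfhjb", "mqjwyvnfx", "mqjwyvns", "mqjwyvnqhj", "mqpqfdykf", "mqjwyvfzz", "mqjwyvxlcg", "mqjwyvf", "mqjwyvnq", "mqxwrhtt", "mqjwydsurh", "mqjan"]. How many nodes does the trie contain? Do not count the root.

Trace insertions, counting only characters that open a new branch:
  "mqjwyvfhjb" → 10 new (m, q, j, w, y, v, f, h, j, b)
  "mqjwyvnfx" → prefix "mqjwyv" already present; 3 new (n, f, x)
  "mqjwyvns" → prefix "mqjwyvn" already present; 1 new (s)
  "mqjwyvnqhj" → prefix "mqjwyvn" already present; 3 new (q, h, j)
  "mqpqfdykf" → prefix "mq" already present; 7 new (p, q, f, d, y, k, f)
  "mqjwyvfzz" → prefix "mqjwyvf" already present; 2 new (z, z)
  "mqjwyvxlcg" → prefix "mqjwyv" already present; 4 new (x, l, c, g)
  "mqjwyvf" → prefix "mqjwyvf" already present; 0 new (none)
  "mqjwyvnq" → prefix "mqjwyvnq" already present; 0 new (none)
  "mqxwrhtt" → prefix "mq" already present; 6 new (x, w, r, h, t, t)
  "mqjwydsurh" → prefix "mqjwy" already present; 5 new (d, s, u, r, h)
  "mqjan" → prefix "mqj" already present; 2 new (a, n)
Total nodes = 10 + 3 + 1 + 3 + 7 + 2 + 4 + 0 + 0 + 6 + 5 + 2 = 43

43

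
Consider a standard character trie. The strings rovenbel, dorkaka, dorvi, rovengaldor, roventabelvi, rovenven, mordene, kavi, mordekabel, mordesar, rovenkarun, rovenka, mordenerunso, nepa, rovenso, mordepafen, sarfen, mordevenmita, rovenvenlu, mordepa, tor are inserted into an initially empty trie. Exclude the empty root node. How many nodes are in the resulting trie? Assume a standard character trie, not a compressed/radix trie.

91

For each word, the new-node count is its length minus the longest prefix already in the trie:
  "rovenbel" → 8 new (r, o, v, e, n, b, e, l)
  "dorkaka" → 7 new (d, o, r, k, a, k, a)
  "dorvi" → prefix "dor" already present; 2 new (v, i)
  "rovengaldor" → prefix "roven" already present; 6 new (g, a, l, d, o, r)
  "roventabelvi" → prefix "roven" already present; 7 new (t, a, b, e, l, v, i)
  "rovenven" → prefix "roven" already present; 3 new (v, e, n)
  "mordene" → 7 new (m, o, r, d, e, n, e)
  "kavi" → 4 new (k, a, v, i)
  "mordekabel" → prefix "morde" already present; 5 new (k, a, b, e, l)
  "mordesar" → prefix "morde" already present; 3 new (s, a, r)
  "rovenkarun" → prefix "roven" already present; 5 new (k, a, r, u, n)
  "rovenka" → prefix "rovenka" already present; 0 new (none)
  "mordenerunso" → prefix "mordene" already present; 5 new (r, u, n, s, o)
  "nepa" → 4 new (n, e, p, a)
  "rovenso" → prefix "roven" already present; 2 new (s, o)
  "mordepafen" → prefix "morde" already present; 5 new (p, a, f, e, n)
  "sarfen" → 6 new (s, a, r, f, e, n)
  "mordevenmita" → prefix "morde" already present; 7 new (v, e, n, m, i, t, a)
  "rovenvenlu" → prefix "rovenven" already present; 2 new (l, u)
  "mordepa" → prefix "mordepa" already present; 0 new (none)
  "tor" → 3 new (t, o, r)
Total nodes = 8 + 7 + 2 + 6 + 7 + 3 + 7 + 4 + 5 + 3 + 5 + 0 + 5 + 4 + 2 + 5 + 6 + 7 + 2 + 0 + 3 = 91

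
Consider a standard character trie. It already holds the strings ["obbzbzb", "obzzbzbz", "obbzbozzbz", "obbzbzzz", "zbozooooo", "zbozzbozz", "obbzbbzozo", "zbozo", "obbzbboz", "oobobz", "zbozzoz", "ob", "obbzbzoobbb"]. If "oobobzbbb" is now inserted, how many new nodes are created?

The longest prefix of "oobobzbbb" already in the trie is "oobobz" (length 6).
New nodes needed: |"oobobzbbb"| − 6 = 9 − 6 = 3.

3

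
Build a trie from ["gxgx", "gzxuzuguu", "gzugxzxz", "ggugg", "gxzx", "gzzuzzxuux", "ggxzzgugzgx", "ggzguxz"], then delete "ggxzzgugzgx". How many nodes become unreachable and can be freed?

After clearing the end-marker at "ggxzzgugzgx", prune upward until reaching a node still needed by another word.
The suffix "xzzgugzgx" (9 nodes) is used only by "ggxzzgugzgx"; the node for "gg" still has the child "u", so pruning stops there.
Nodes removed: 9

9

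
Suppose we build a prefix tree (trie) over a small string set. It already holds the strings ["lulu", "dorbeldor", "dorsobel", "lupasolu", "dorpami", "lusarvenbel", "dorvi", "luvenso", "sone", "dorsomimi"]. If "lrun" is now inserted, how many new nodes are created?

The longest prefix of "lrun" already in the trie is "l" (length 1).
New nodes needed: |"lrun"| − 1 = 4 − 1 = 3.

3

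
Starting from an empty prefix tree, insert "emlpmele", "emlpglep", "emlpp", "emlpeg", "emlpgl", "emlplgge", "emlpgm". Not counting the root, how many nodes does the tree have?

20

Insert word by word; a character creates a node only if that edge doesn't already exist:
  "emlpmele" → 8 new (e, m, l, p, m, e, l, e)
  "emlpglep" → prefix "emlp" already present; 4 new (g, l, e, p)
  "emlpp" → prefix "emlp" already present; 1 new (p)
  "emlpeg" → prefix "emlp" already present; 2 new (e, g)
  "emlpgl" → prefix "emlpgl" already present; 0 new (none)
  "emlplgge" → prefix "emlp" already present; 4 new (l, g, g, e)
  "emlpgm" → prefix "emlpg" already present; 1 new (m)
Total nodes = 8 + 4 + 1 + 2 + 0 + 4 + 1 = 20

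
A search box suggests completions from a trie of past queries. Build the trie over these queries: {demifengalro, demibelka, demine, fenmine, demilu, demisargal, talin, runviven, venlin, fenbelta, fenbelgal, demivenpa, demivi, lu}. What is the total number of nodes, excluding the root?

Count nodes per top-level branch (shared prefixes stored once):
  'd'-branch (demibelka, demifengalro, demilu, demine, demisargal, demivenpa, demivi): 33 nodes
  'f'-branch (fenbelgal, fenbelta, fenmine): 15 nodes
  'l'-branch (lu): 2 nodes
  'r'-branch (runviven): 8 nodes
  't'-branch (talin): 5 nodes
  'v'-branch (venlin): 6 nodes
Sum: 69

69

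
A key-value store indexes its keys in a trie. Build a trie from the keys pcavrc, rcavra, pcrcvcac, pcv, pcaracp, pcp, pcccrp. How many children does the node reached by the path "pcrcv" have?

The children of the "pcrcv" node are the distinct next characters among strings starting with "pcrcv".
Distinct next characters after "pcrcv": c.
That node has 1 child edge.

1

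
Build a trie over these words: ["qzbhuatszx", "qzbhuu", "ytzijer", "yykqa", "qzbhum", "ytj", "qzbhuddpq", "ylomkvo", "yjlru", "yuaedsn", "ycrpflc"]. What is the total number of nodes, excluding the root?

50

For each word, the new-node count is its length minus the longest prefix already in the trie:
  "qzbhuatszx" → 10 new (q, z, b, h, u, a, t, s, z, x)
  "qzbhuu" → prefix "qzbhu" already present; 1 new (u)
  "ytzijer" → 7 new (y, t, z, i, j, e, r)
  "yykqa" → prefix "y" already present; 4 new (y, k, q, a)
  "qzbhum" → prefix "qzbhu" already present; 1 new (m)
  "ytj" → prefix "yt" already present; 1 new (j)
  "qzbhuddpq" → prefix "qzbhu" already present; 4 new (d, d, p, q)
  "ylomkvo" → prefix "y" already present; 6 new (l, o, m, k, v, o)
  "yjlru" → prefix "y" already present; 4 new (j, l, r, u)
  "yuaedsn" → prefix "y" already present; 6 new (u, a, e, d, s, n)
  "ycrpflc" → prefix "y" already present; 6 new (c, r, p, f, l, c)
Total nodes = 10 + 1 + 7 + 4 + 1 + 1 + 4 + 6 + 4 + 6 + 6 = 50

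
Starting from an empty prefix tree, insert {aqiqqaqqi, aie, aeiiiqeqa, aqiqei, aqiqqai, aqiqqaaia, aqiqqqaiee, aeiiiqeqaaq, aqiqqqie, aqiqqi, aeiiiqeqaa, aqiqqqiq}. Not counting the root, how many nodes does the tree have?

36

Count nodes per top-level branch (shared prefixes stored once):
  'a'-branch (aeiiiqeqa, aeiiiqeqaa, aeiiiqeqaaq, aie, aqiqei, aqiqqaaia, aqiqqai, aqiqqaqqi, aqiqqi, aqiqqqaiee, aqiqqqie, aqiqqqiq): 36 nodes
Sum: 36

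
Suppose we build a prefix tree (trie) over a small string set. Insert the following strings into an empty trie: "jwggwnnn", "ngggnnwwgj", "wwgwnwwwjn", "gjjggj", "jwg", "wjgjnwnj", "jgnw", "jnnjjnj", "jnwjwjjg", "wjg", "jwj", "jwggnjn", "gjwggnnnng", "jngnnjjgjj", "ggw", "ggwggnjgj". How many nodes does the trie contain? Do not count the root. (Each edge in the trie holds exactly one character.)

84

Count nodes per top-level branch (shared prefixes stored once):
  'g'-branch (ggw, ggwggnjgj, gjjggj, gjwggnnnng): 22 nodes
  'j'-branch (jgnw, jngnnjjgjj, jnnjjnj, jnwjwjjg, jwg, jwggnjn, jwggwnnn, jwj): 35 nodes
  'n'-branch (ngggnnwwgj): 10 nodes
  'w'-branch (wjg, wjgjnwnj, wwgwnwwwjn): 17 nodes
Sum: 84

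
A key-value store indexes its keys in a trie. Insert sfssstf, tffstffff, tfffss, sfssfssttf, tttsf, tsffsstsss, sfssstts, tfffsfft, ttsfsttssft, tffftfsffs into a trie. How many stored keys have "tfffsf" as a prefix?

Filter for entries beginning with "tfffsf":
Matches: "tfffsfft"
Count: 1

1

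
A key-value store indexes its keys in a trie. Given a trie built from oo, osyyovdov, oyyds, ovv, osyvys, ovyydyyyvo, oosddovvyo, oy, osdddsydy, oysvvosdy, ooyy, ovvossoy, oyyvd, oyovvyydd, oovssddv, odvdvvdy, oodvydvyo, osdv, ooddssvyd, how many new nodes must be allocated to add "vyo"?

3

Nothing in the trie begins with "v"; the whole of "vyo" is new.
3 − 0 = 3 new nodes.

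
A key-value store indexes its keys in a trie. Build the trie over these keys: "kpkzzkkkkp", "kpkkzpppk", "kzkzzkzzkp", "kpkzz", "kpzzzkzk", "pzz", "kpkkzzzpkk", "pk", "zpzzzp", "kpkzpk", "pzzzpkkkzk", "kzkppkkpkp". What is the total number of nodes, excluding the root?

62

Count nodes per top-level branch (shared prefixes stored once):
  'k'-branch (kpkkzpppk, kpkkzzzpkk, kpkzpk, kpkzz, kpkzzkkkkp, kpzzzkzk, kzkppkkpkp, kzkzzkzzkp): 45 nodes
  'p'-branch (pk, pzz, pzzzpkkkzk): 11 nodes
  'z'-branch (zpzzzp): 6 nodes
Sum: 62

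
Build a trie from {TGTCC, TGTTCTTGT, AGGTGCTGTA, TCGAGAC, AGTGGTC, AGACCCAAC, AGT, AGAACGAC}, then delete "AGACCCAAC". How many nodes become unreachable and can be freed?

Walk "AGACCCAAC" from the leaf back toward the root, removing each node that no remaining word uses.
The suffix "CCCAAC" (6 nodes) is used only by "AGACCCAAC"; the node for "AGA" still has the child "A", so pruning stops there.
Nodes removed: 6

6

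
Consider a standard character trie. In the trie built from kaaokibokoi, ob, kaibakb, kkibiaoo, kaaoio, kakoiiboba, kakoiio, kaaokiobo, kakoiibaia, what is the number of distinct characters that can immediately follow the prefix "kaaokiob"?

The children of the "kaaokiob" node are the distinct next characters among strings starting with "kaaokiob".
Characters that immediately follow "kaaokiob" among the stored strings: {o}.
That node has 1 child edge.

1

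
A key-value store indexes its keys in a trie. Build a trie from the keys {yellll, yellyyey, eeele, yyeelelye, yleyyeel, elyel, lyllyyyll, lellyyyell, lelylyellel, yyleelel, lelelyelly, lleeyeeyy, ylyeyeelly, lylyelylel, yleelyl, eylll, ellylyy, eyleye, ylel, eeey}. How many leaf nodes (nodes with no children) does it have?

Leaves are exactly the stored words that no other stored word extends.
Those words: "eeele", "eeey", "ellylyy", "elyel", "eyleye", "eylll", "lelelyelly", "lellyyyell", "lelylyellel", "lleeyeeyy", "lyllyyyll", "lylyelylel", "yellll", "yellyyey", "yleelyl", "ylel", "yleyyeel", "ylyeyeelly", "yyeelelye", "yyleelel"
Leaf count: 20

20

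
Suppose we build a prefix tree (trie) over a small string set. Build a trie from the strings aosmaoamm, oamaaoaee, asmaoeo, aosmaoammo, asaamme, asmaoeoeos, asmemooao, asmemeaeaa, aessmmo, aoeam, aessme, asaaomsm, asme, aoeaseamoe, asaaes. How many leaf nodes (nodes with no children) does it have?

A leaf is a node with no children — equivalently, the end of a word that is not a proper prefix of any other stored word.
Those words: "aessme", "aessmmo", "aoeam", "aoeaseamoe", "aosmaoammo", "asaaes", "asaamme", "asaaomsm", "asmaoeoeos", "asmemeaeaa", "asmemooao", "oamaaoaee"
Leaf count: 12

12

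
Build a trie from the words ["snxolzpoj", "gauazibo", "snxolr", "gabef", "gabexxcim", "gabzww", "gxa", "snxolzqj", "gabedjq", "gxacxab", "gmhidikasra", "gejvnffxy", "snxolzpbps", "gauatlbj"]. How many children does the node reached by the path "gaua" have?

2

Follow the path "gaua" to its node, then look at its outgoing edges.
Distinct next characters after "gaua": t, z.
That node has 2 child edges.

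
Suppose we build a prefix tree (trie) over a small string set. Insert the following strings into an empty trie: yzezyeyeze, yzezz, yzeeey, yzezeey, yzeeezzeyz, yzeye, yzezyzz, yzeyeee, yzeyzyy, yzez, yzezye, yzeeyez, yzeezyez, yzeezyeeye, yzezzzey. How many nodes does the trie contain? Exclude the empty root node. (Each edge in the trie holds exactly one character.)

Trace insertions, counting only characters that open a new branch:
  "yzezyeyeze" → 10 new (y, z, e, z, y, e, y, e, z, e)
  "yzezz" → prefix "yzez" already present; 1 new (z)
  "yzeeey" → prefix "yze" already present; 3 new (e, e, y)
  "yzezeey" → prefix "yzez" already present; 3 new (e, e, y)
  "yzeeezzeyz" → prefix "yzeee" already present; 5 new (z, z, e, y, z)
  "yzeye" → prefix "yze" already present; 2 new (y, e)
  "yzezyzz" → prefix "yzezy" already present; 2 new (z, z)
  "yzeyeee" → prefix "yzeye" already present; 2 new (e, e)
  "yzeyzyy" → prefix "yzey" already present; 3 new (z, y, y)
  "yzez" → prefix "yzez" already present; 0 new (none)
  "yzezye" → prefix "yzezye" already present; 0 new (none)
  "yzeeyez" → prefix "yzee" already present; 3 new (y, e, z)
  "yzeezyez" → prefix "yzee" already present; 4 new (z, y, e, z)
  "yzeezyeeye" → prefix "yzeezye" already present; 3 new (e, y, e)
  "yzezzzey" → prefix "yzezz" already present; 3 new (z, e, y)
Total nodes = 10 + 1 + 3 + 3 + 5 + 2 + 2 + 2 + 3 + 0 + 0 + 3 + 4 + 3 + 3 = 44

44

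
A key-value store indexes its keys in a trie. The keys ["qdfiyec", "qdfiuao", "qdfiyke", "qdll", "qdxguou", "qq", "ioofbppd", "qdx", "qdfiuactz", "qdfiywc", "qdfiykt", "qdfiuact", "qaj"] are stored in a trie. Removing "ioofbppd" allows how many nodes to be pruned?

Walk "ioofbppd" from the leaf back toward the root, removing each node that no remaining word uses.
No other word shares any prefix with "ioofbppd", so all 8 of its nodes go.
Nodes removed: 8

8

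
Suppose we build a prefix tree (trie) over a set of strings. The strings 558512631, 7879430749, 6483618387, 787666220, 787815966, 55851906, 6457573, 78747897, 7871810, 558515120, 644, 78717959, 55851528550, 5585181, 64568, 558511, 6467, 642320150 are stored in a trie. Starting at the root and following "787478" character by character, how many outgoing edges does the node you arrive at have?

1

Walk "787478" from the root, arriving at one node.
Distinct next characters after "787478": 9.
That node has 1 child edge.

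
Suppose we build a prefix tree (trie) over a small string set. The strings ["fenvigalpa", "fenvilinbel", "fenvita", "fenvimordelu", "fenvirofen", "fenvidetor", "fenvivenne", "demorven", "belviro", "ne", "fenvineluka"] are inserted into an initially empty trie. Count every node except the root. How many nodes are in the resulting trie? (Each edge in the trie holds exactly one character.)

For each word, the new-node count is its length minus the longest prefix already in the trie:
  "fenvigalpa" → 10 new (f, e, n, v, i, g, a, l, p, a)
  "fenvilinbel" → prefix "fenvi" already present; 6 new (l, i, n, b, e, l)
  "fenvita" → prefix "fenvi" already present; 2 new (t, a)
  "fenvimordelu" → prefix "fenvi" already present; 7 new (m, o, r, d, e, l, u)
  "fenvirofen" → prefix "fenvi" already present; 5 new (r, o, f, e, n)
  "fenvidetor" → prefix "fenvi" already present; 5 new (d, e, t, o, r)
  "fenvivenne" → prefix "fenvi" already present; 5 new (v, e, n, n, e)
  "demorven" → 8 new (d, e, m, o, r, v, e, n)
  "belviro" → 7 new (b, e, l, v, i, r, o)
  "ne" → 2 new (n, e)
  "fenvineluka" → prefix "fenvi" already present; 6 new (n, e, l, u, k, a)
Total nodes = 10 + 6 + 2 + 7 + 5 + 5 + 5 + 8 + 7 + 2 + 6 = 63

63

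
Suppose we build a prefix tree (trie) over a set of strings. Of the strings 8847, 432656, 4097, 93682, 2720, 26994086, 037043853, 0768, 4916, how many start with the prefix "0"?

2

Traverse to the node for "0", then collect every word in that subtree.
Words under "0": 037043853, 0768
Count: 2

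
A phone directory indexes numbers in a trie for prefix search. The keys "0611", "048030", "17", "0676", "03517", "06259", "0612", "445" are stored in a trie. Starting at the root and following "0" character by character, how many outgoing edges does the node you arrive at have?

3

Follow the path "0" to its node, then look at its outgoing edges.
Characters that immediately follow "0" among the stored strings: {3, 4, 6}.
That node has 3 child edges.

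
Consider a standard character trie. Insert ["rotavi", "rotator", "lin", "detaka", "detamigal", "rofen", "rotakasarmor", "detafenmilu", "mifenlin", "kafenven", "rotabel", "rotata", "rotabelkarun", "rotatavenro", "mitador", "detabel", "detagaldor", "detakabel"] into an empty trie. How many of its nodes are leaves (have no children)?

A leaf is a node with no children — equivalently, the end of a word that is not a proper prefix of any other stored word.
Those words: "detabel", "detafenmilu", "detagaldor", "detakabel", "detamigal", "kafenven", "lin", "mifenlin", "mitador", "rofen", "rotabelkarun", "rotakasarmor", "rotatavenro", "rotator", "rotavi"
Leaf count: 15

15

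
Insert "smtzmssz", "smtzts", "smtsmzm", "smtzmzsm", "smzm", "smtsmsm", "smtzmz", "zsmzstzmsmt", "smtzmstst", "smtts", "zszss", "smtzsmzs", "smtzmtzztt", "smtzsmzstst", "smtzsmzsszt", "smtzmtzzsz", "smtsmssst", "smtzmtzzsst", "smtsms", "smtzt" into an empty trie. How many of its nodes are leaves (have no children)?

16

Leaves are exactly the stored words that no other stored word extends.
Those words: "smtsmsm", "smtsmssst", "smtsmzm", "smtts", "smtzmssz", "smtzmstst", "smtzmtzzsst", "smtzmtzzsz", "smtzmtzztt", "smtzmzsm", "smtzsmzsszt", "smtzsmzstst", "smtzts", "smzm", "zsmzstzmsmt", "zszss"
Leaf count: 16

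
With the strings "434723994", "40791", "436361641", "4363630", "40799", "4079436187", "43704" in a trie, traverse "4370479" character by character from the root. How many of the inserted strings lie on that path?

1

Walk "4370479" from the root; an end-of-word marker is hit whenever a stored word is a prefix of "4370479".
Prefixes of the query that are stored words: "43704"
Count: 1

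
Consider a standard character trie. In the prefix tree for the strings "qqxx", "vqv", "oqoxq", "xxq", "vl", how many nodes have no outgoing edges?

5

Leaves are exactly the stored words that no other stored word extends.
Those words: "oqoxq", "qqxx", "vl", "vqv", "xxq"
Leaf count: 5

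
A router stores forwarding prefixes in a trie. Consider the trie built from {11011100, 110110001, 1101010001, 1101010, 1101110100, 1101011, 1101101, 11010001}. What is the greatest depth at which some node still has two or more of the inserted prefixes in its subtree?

Equivalently: take the maximum, over all pairs, of their longest common prefix length.
"1101010" and "1101010001" agree on "1101010" (7 characters) before diverging; nothing deeper is shared.
Longest shared-prefix length: 7

7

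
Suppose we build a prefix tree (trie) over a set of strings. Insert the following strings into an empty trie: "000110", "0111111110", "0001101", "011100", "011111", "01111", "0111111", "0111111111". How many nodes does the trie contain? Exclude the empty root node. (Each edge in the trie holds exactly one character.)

Trace insertions, counting only characters that open a new branch:
  "000110" → 6 new (0, 0, 0, 1, 1, 0)
  "0111111110" → prefix "0" already present; 9 new (1, 1, 1, 1, 1, 1, 1, 1, 0)
  "0001101" → prefix "000110" already present; 1 new (1)
  "011100" → prefix "0111" already present; 2 new (0, 0)
  "011111" → prefix "011111" already present; 0 new (none)
  "01111" → prefix "01111" already present; 0 new (none)
  "0111111" → prefix "0111111" already present; 0 new (none)
  "0111111111" → prefix "011111111" already present; 1 new (1)
Total nodes = 6 + 9 + 1 + 2 + 0 + 0 + 0 + 1 = 19

19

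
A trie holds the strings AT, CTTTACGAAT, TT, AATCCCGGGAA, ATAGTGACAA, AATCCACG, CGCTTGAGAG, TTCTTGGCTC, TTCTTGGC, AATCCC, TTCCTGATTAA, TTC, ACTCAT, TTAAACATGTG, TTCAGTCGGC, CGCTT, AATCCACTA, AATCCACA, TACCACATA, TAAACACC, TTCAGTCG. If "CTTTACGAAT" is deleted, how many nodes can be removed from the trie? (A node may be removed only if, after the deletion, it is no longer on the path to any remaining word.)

Walk "CTTTACGAAT" from the leaf back toward the root, removing each node that no remaining word uses.
The suffix "TTTACGAAT" (9 nodes) is used only by "CTTTACGAAT"; the node for "C" still has the child "G", so pruning stops there.
Nodes removed: 9

9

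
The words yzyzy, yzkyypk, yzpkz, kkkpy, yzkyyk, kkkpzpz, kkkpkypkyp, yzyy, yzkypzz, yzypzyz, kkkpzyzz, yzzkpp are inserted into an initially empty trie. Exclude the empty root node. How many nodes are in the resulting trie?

Count nodes per top-level branch (shared prefixes stored once):
  'k'-branch (kkkpkypkyp, kkkpy, kkkpzpz, kkkpzyzz): 17 nodes
  'y'-branch (yzkypzz, yzkyyk, yzkyypk, yzpkz, yzypzyz, yzyy, yzyzy, yzzkpp): 26 nodes
Sum: 43

43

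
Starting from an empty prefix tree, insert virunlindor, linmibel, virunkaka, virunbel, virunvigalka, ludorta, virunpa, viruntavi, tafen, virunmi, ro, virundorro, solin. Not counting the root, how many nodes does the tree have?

Trace insertions, counting only characters that open a new branch:
  "virunlindor" → 11 new (v, i, r, u, n, l, i, n, d, o, r)
  "linmibel" → 8 new (l, i, n, m, i, b, e, l)
  "virunkaka" → prefix "virun" already present; 4 new (k, a, k, a)
  "virunbel" → prefix "virun" already present; 3 new (b, e, l)
  "virunvigalka" → prefix "virun" already present; 7 new (v, i, g, a, l, k, a)
  "ludorta" → prefix "l" already present; 6 new (u, d, o, r, t, a)
  "virunpa" → prefix "virun" already present; 2 new (p, a)
  "viruntavi" → prefix "virun" already present; 4 new (t, a, v, i)
  "tafen" → 5 new (t, a, f, e, n)
  "virunmi" → prefix "virun" already present; 2 new (m, i)
  "ro" → 2 new (r, o)
  "virundorro" → prefix "virun" already present; 5 new (d, o, r, r, o)
  "solin" → 5 new (s, o, l, i, n)
Total nodes = 11 + 8 + 4 + 3 + 7 + 6 + 2 + 4 + 5 + 2 + 2 + 5 + 5 = 64

64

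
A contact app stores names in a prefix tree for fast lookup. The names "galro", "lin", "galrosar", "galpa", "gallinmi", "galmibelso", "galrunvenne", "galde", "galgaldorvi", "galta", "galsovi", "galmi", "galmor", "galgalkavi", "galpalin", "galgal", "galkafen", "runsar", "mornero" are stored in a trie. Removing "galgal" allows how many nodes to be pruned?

After clearing the end-marker at "galgal", prune upward until reaching a node still needed by another word.
Every node on "galgal" is still needed (e.g. by "galgaldorvi"), so nothing is freed.
Nodes removed: 0

0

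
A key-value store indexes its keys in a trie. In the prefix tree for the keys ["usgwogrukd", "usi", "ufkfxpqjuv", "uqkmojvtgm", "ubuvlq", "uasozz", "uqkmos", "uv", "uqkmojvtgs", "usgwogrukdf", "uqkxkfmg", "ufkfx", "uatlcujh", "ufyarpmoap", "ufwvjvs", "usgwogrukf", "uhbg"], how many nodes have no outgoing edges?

15

Leaves are exactly the stored words that no other stored word extends.
Those words: "uasozz", "uatlcujh", "ubuvlq", "ufkfxpqjuv", "ufwvjvs", "ufyarpmoap", "uhbg", "uqkmojvtgm", "uqkmojvtgs", "uqkmos", "uqkxkfmg", "usgwogrukdf", "usgwogrukf", "usi", "uv"
Leaf count: 15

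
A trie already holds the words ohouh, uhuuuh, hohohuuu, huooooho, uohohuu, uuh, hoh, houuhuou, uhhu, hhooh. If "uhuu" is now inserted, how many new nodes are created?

0

"uhuu" is already a full path in the trie; only an end-marker is added.
No new nodes are needed: 0.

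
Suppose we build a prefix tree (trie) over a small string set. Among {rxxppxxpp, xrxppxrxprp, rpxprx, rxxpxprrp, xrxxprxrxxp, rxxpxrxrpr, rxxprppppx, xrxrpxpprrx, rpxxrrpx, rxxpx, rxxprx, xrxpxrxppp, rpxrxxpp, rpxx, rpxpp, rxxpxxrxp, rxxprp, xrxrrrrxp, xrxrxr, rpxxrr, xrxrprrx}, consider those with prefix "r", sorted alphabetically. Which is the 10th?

rxxprx

Filter for "r…" and sort: "rpxpp", "rpxprx", "rpxrxxpp", "rpxx", "rpxxrr", "rpxxrrpx", "rxxppxxpp", "rxxprp", "rxxprppppx", "rxxprx", "rxxpx", "rxxpxprrp", "rxxpxrxrpr", "rxxpxxrxp"
The 10th is rxxprx.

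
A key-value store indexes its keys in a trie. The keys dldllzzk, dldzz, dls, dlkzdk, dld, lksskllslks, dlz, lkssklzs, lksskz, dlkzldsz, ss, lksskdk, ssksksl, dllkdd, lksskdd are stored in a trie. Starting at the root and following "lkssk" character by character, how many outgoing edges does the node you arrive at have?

The children of the "lkssk" node are the distinct next characters among strings starting with "lkssk".
Characters that immediately follow "lkssk" among the stored strings: {d, l, z}.
That node has 3 child edges.

3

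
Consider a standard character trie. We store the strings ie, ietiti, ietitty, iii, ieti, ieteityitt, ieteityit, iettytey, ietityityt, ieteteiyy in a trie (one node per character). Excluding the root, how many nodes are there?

32

Trie structure (* marks end of a word):
(root)
└─ i
   ├─ e *
   │  └─ t
   │     ├─ e
   │     │  ├─ i
   │     │  │  └─ t
   │     │  │     └─ y
   │     │  │        └─ i
   │     │  │           └─ t *
   │     │  │              └─ t *
   │     │  └─ t
   │     │     └─ e
   │     │        └─ i
   │     │           └─ y
   │     │              └─ y *
   │     ├─ i *
   │     │  └─ t
   │     │     ├─ i *
   │     │     ├─ t
   │     │     │  └─ y *
   │     │     └─ y
   │     │        └─ i
   │     │           └─ t
   │     │              └─ y
   │     │                 └─ t *
   │     └─ t
   │        └─ y
   │           └─ t
   │              └─ e
   │                 └─ y *
   └─ i
      └─ i *
Counting every labelled node above: 32.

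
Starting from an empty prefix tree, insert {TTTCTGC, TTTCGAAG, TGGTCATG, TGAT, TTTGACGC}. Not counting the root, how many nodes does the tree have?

25

Trace insertions, counting only characters that open a new branch:
  "TTTCTGC" → 7 new (T, T, T, C, T, G, C)
  "TTTCGAAG" → prefix "TTTC" already present; 4 new (G, A, A, G)
  "TGGTCATG" → prefix "T" already present; 7 new (G, G, T, C, A, T, G)
  "TGAT" → prefix "TG" already present; 2 new (A, T)
  "TTTGACGC" → prefix "TTT" already present; 5 new (G, A, C, G, C)
Total nodes = 7 + 4 + 7 + 2 + 5 = 25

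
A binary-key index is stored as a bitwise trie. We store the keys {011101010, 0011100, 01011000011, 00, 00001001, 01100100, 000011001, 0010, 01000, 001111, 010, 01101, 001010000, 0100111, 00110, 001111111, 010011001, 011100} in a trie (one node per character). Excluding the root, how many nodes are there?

60

For each word, the new-node count is its length minus the longest prefix already in the trie:
  "011101010" → 9 new (0, 1, 1, 1, 0, 1, 0, 1, 0)
  "0011100" → prefix "0" already present; 6 new (0, 1, 1, 1, 0, 0)
  "01011000011" → prefix "01" already present; 9 new (0, 1, 1, 0, 0, 0, 0, 1, 1)
  "00" → prefix "00" already present; 0 new (none)
  "00001001" → prefix "00" already present; 6 new (0, 0, 1, 0, 0, 1)
  "01100100" → prefix "011" already present; 5 new (0, 0, 1, 0, 0)
  "000011001" → prefix "00001" already present; 4 new (1, 0, 0, 1)
  "0010" → prefix "001" already present; 1 new (0)
  "01000" → prefix "010" already present; 2 new (0, 0)
  "001111" → prefix "00111" already present; 1 new (1)
  "010" → prefix "010" already present; 0 new (none)
  "01101" → prefix "0110" already present; 1 new (1)
  "001010000" → prefix "0010" already present; 5 new (1, 0, 0, 0, 0)
  "0100111" → prefix "0100" already present; 3 new (1, 1, 1)
  "00110" → prefix "0011" already present; 1 new (0)
  "001111111" → prefix "001111" already present; 3 new (1, 1, 1)
  "010011001" → prefix "010011" already present; 3 new (0, 0, 1)
  "011100" → prefix "01110" already present; 1 new (0)
Total nodes = 9 + 6 + 9 + 0 + 6 + 5 + 4 + 1 + 2 + 1 + 0 + 1 + 5 + 3 + 1 + 3 + 3 + 1 = 60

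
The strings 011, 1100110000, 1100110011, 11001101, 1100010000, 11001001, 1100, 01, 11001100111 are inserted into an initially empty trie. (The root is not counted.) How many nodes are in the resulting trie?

26

Trie structure (* marks end of a word):
(root)
├─ 0
│  └─ 1 *
│     └─ 1 *
└─ 1
   └─ 1
      └─ 0
         └─ 0 *
            ├─ 0
            │  └─ 1
            │     └─ 0
            │        └─ 0
            │           └─ 0
            │              └─ 0 *
            └─ 1
               ├─ 0
               │  └─ 0
               │     └─ 1 *
               └─ 1
                  └─ 0
                     ├─ 0
                     │  ├─ 0
                     │  │  └─ 0 *
                     │  └─ 1
                     │     └─ 1 *
                     │        └─ 1 *
                     └─ 1 *
Counting every labelled node above: 26.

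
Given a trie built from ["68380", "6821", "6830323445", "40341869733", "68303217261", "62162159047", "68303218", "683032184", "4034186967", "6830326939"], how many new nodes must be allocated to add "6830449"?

3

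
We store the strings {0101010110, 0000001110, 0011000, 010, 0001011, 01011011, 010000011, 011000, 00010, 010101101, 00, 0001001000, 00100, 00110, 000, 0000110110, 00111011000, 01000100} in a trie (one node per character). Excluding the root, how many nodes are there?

68

Trace insertions, counting only characters that open a new branch:
  "0101010110" → 10 new (0, 1, 0, 1, 0, 1, 0, 1, 1, 0)
  "0000001110" → prefix "0" already present; 9 new (0, 0, 0, 0, 0, 1, 1, 1, 0)
  "0011000" → prefix "00" already present; 5 new (1, 1, 0, 0, 0)
  "010" → prefix "010" already present; 0 new (none)
  "0001011" → prefix "000" already present; 4 new (1, 0, 1, 1)
  "01011011" → prefix "0101" already present; 4 new (1, 0, 1, 1)
  "010000011" → prefix "010" already present; 6 new (0, 0, 0, 0, 1, 1)
  "011000" → prefix "01" already present; 4 new (1, 0, 0, 0)
  "00010" → prefix "00010" already present; 0 new (none)
  "010101101" → prefix "010101" already present; 3 new (1, 0, 1)
  "00" → prefix "00" already present; 0 new (none)
  "0001001000" → prefix "00010" already present; 5 new (0, 1, 0, 0, 0)
  "00100" → prefix "001" already present; 2 new (0, 0)
  "00110" → prefix "00110" already present; 0 new (none)
  "000" → prefix "000" already present; 0 new (none)
  "0000110110" → prefix "0000" already present; 6 new (1, 1, 0, 1, 1, 0)
  "00111011000" → prefix "0011" already present; 7 new (1, 0, 1, 1, 0, 0, 0)
  "01000100" → prefix "01000" already present; 3 new (1, 0, 0)
Total nodes = 10 + 9 + 5 + 0 + 4 + 4 + 6 + 4 + 0 + 3 + 0 + 5 + 2 + 0 + 0 + 6 + 7 + 3 = 68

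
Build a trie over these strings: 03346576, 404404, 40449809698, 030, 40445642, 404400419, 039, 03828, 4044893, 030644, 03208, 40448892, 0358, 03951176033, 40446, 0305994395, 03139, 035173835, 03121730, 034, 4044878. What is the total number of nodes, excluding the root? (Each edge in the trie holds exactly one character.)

Trace insertions, counting only characters that open a new branch:
  "03346576" → 8 new (0, 3, 3, 4, 6, 5, 7, 6)
  "404404" → 6 new (4, 0, 4, 4, 0, 4)
  "40449809698" → prefix "4044" already present; 7 new (9, 8, 0, 9, 6, 9, 8)
  "030" → prefix "03" already present; 1 new (0)
  "40445642" → prefix "4044" already present; 4 new (5, 6, 4, 2)
  "404400419" → prefix "40440" already present; 4 new (0, 4, 1, 9)
  "039" → prefix "03" already present; 1 new (9)
  "03828" → prefix "03" already present; 3 new (8, 2, 8)
  "4044893" → prefix "4044" already present; 3 new (8, 9, 3)
  "030644" → prefix "030" already present; 3 new (6, 4, 4)
  "03208" → prefix "03" already present; 3 new (2, 0, 8)
  "40448892" → prefix "40448" already present; 3 new (8, 9, 2)
  "0358" → prefix "03" already present; 2 new (5, 8)
  "03951176033" → prefix "039" already present; 8 new (5, 1, 1, 7, 6, 0, 3, 3)
  "40446" → prefix "4044" already present; 1 new (6)
  "0305994395" → prefix "030" already present; 7 new (5, 9, 9, 4, 3, 9, 5)
  "03139" → prefix "03" already present; 3 new (1, 3, 9)
  "035173835" → prefix "035" already present; 6 new (1, 7, 3, 8, 3, 5)
  "03121730" → prefix "031" already present; 5 new (2, 1, 7, 3, 0)
  "034" → prefix "03" already present; 1 new (4)
  "4044878" → prefix "40448" already present; 2 new (7, 8)
Total nodes = 8 + 6 + 7 + 1 + 4 + 4 + 1 + 3 + 3 + 3 + 3 + 3 + 2 + 8 + 1 + 7 + 3 + 6 + 5 + 1 + 2 = 81

81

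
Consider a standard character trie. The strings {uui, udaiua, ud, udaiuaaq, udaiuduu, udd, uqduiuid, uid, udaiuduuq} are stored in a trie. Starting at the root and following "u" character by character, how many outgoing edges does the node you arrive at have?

Follow the path "u" to its node, then look at its outgoing edges.
Characters that immediately follow "u" among the stored strings: {d, i, q, u}.
That node has 4 child edges.

4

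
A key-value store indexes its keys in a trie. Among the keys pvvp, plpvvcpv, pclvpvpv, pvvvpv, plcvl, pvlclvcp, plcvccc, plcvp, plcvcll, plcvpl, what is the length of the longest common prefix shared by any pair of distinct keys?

The deepest shared node is where two words last agree before diverging.
e.g. "plcvccc" and "plcvcll" share the prefix "plcvc" of length 5; no pair shares a longer one.
Longest shared-prefix length: 5

5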